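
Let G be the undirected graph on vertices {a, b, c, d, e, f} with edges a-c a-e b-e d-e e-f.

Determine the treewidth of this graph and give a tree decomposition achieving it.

The largest bag has 2 vertices, giving width 1; this decomposition certifies tw(G) ≤ 1. Any graph with an edge has treewidth ≥ 1, and G has the edge f–e. The upper and lower bounds meet at 1, so that is the treewidth.

Treewidth 1.
One such decomposition:
Bags: B1 = {e, f}  B2 = {d, e}  B3 = {b, e}  B4 = {a, e}  B5 = {a, c}
Tree: B1–B2, B1–B3, B3–B4, B4–B5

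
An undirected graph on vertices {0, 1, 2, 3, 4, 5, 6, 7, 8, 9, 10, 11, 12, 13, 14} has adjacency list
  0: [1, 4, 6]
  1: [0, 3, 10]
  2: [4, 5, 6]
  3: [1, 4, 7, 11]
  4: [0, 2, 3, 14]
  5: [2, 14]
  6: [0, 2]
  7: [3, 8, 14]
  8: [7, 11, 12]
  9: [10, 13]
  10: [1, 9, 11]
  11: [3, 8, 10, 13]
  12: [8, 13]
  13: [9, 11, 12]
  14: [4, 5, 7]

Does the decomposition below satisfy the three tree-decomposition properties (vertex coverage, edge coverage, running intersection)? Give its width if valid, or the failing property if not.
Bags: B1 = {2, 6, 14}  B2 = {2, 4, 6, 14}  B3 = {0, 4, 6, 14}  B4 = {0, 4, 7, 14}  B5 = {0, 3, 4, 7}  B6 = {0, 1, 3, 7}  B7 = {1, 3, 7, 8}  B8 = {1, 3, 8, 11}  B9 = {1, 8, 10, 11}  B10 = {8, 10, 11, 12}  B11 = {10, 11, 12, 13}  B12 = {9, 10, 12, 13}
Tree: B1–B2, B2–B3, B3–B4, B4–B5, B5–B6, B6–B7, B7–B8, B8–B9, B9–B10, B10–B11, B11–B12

No — vertex 5 appears in no bag.

A tree decomposition must satisfy three properties: every vertex lies in some bag; for every edge, both endpoints lie together in some bag; and for every vertex, the bags containing it form a connected subtree. Here vertex 5 appears in no bag, so the decomposition is invalid.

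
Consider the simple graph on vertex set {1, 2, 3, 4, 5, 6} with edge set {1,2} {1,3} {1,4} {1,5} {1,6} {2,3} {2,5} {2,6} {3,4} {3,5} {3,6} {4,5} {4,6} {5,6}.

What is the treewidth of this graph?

4

A width-4 tree decomposition is:
Bags: B1 = {1, 3, 4, 5, 6}  B2 = {1, 2, 3, 5, 6}
Tree: B1–B2
Every bag has size at most 5, so the width is 5 − 1 = 4 and tw(G) ≤ 4. On the other hand G contains the 5-clique {1, 2, 3, 5, 6}. A clique must lie in a single bag of any decomposition, so no decomposition can have width below 4. The upper and lower bounds meet at 4, so that is the treewidth.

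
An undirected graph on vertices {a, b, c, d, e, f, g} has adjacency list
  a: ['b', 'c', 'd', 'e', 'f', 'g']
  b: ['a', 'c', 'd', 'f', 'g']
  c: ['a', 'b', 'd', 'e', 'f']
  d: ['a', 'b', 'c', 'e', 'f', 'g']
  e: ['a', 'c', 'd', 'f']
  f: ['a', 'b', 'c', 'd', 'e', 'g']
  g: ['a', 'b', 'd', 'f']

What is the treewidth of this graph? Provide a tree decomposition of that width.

Treewidth 4.
Bags: B1 = {a, b, d, f, g}  B2 = {a, b, c, d, f}  B3 = {a, c, d, e, f}
Tree: B1–B2, B2–B3

The largest bag has 5 vertices, giving width 4; this decomposition certifies tw(G) ≤ 4. For the lower bound, the 5 vertices {a, b, d, f, g} are pairwise adjacent, and any tree decomposition puts a clique entirely inside one bag — forcing width ≥ 4. Combining the bounds, tw(G) = 4.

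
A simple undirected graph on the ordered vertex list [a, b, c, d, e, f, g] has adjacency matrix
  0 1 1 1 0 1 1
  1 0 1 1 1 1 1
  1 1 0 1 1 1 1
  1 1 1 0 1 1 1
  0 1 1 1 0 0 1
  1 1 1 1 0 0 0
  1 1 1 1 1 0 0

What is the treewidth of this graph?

A width-4 tree decomposition is:
Bags: B1 = {a, b, c, d, g}  B2 = {b, c, d, e, g}  B3 = {a, b, c, d, f}
Tree: B1–B2, B1–B3
Each bag holds 5 vertices, so the decomposition has width 4, which upper-bounds the treewidth. Conversely, {b, c, d, e, g} is a clique of size 5, and the vertices of any clique must share a bag in every tree decomposition; so some bag has ≥ 5 vertices and tw(G) ≥ 4. The upper and lower bounds meet at 4, so that is the treewidth.

4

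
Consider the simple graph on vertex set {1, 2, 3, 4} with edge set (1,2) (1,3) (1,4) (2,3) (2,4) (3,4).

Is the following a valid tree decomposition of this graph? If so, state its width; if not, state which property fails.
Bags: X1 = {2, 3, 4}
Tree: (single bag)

No — vertex 1 appears in no bag.

A tree decomposition must satisfy three properties: every vertex lies in some bag; for every edge, both endpoints lie together in some bag; and for every vertex, the bags containing it form a connected subtree. Here vertex 1 appears in no bag, so the decomposition is invalid.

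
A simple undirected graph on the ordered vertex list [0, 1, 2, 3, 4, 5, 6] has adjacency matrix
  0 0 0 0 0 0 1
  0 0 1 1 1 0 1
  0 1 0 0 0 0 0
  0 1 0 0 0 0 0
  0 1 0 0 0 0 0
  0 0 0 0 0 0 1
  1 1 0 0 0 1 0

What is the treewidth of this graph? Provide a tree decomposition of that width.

Treewidth 1.
Bags: B1 = {1, 4}  B2 = {1, 6}  B3 = {1, 3}  B4 = {0, 6}  B5 = {1, 2}  B6 = {5, 6}
Tree: B1–B2, B2–B3, B2–B4, B3–B5, B4–B6

The largest bag has 2 vertices, giving width 1; this decomposition certifies tw(G) ≤ 1. G has an edge, so its treewidth is at least 1. The upper and lower bounds meet at 1, so that is the treewidth.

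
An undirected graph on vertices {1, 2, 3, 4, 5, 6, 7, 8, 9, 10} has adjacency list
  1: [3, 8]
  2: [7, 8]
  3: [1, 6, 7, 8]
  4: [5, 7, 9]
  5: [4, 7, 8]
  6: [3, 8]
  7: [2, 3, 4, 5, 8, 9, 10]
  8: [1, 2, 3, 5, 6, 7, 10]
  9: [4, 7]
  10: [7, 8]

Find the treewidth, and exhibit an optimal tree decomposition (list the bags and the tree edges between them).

Every bag has size at most 3, so the width is 3 − 1 = 2 and tw(G) ≤ 2. On the other hand G contains the 3-clique {1, 3, 8}. A clique must lie in a single bag of any decomposition, so no decomposition can have width below 2. The upper and lower bounds meet at 2, so that is the treewidth.

Treewidth 2.
Bags: B1 = {5, 7, 8}  B2 = {2, 7, 8}  B3 = {4, 5, 7}  B4 = {3, 7, 8}  B5 = {3, 6, 8}  B6 = {4, 7, 9}  B7 = {7, 8, 10}  B8 = {1, 3, 8}
Tree: B1–B2, B1–B3, B1–B4, B4–B5, B3–B6, B2–B7, B4–B8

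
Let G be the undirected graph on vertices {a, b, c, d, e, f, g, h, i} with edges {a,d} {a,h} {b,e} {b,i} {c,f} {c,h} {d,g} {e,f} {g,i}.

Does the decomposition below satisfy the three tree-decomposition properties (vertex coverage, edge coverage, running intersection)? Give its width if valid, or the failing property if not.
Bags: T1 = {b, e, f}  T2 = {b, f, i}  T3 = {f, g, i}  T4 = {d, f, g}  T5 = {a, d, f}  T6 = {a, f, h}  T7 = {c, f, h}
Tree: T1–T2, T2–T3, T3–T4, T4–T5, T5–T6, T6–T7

Yes; width 2.

Vertex coverage: the bags together contain {a, b, c, d, e, f, g, h, i}, the full vertex set. Edge coverage: each edge of G has both endpoints in at least one bag. Running intersection: for every vertex, the bags containing it form a connected subtree. All three properties hold, so this is a valid tree decomposition of width max|bag| − 1 = 2, and hence tw(G) ≤ 2.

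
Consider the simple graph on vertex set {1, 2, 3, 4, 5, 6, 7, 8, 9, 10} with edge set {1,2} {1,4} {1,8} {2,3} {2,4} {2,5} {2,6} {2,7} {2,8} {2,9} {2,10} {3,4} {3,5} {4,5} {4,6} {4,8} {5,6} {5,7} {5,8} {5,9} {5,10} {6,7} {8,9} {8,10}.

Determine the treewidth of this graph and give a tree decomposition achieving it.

Every bag has size at most 4, so the width is 4 − 1 = 3 and tw(G) ≤ 3. For the lower bound, the 4 vertices {1, 2, 4, 8} are pairwise adjacent, and any tree decomposition puts a clique entirely inside one bag — forcing width ≥ 3. Therefore the treewidth is 3.

Treewidth 3.
One optimal decomposition is:
Bags: B1 = {2, 5, 8, 10}  B2 = {2, 4, 5, 8}  B3 = {2, 5, 8, 9}  B4 = {2, 4, 5, 6}  B5 = {2, 5, 6, 7}  B6 = {1, 2, 4, 8}  B7 = {2, 3, 4, 5}
Tree: B1–B2, B1–B3, B2–B4, B4–B5, B2–B6, B4–B7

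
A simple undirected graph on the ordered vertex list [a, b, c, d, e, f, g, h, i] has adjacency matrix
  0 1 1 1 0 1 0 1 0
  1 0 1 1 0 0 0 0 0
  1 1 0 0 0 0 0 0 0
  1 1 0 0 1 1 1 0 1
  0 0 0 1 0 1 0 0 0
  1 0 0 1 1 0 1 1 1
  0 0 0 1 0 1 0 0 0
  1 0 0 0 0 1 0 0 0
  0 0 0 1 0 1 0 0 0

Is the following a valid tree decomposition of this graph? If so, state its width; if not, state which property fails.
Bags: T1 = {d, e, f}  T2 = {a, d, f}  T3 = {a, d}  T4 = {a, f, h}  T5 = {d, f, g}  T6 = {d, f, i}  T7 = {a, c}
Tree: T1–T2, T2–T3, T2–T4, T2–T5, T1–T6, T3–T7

A tree decomposition must satisfy three properties: every vertex lies in some bag; for every edge, both endpoints lie together in some bag; and for every vertex, the bags containing it form a connected subtree. Here vertex b appears in no bag, so the decomposition is invalid.

No — vertex b appears in no bag.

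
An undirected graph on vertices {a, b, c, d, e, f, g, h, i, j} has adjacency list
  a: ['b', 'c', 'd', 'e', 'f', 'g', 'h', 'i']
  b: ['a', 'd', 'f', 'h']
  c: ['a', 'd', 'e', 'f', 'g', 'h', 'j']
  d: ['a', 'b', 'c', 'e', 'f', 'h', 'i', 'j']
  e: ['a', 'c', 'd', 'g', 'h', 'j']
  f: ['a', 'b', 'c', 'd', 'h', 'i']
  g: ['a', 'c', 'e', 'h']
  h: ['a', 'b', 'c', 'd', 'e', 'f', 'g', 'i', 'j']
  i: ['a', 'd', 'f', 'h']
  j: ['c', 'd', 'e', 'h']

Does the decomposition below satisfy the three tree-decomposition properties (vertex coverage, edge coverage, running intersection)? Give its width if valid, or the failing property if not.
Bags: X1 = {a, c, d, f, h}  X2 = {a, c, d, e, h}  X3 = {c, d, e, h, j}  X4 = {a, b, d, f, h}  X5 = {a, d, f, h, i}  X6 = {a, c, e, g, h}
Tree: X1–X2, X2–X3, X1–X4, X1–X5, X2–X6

Yes; width 4.

Every vertex of G appears in some bag (union = {a, b, c, d, e, f, g, h, i, j}); every edge is covered by a bag; and for each vertex v the set of bags containing v is connected in the bag tree. The decomposition is therefore valid. The largest bag has 5 vertices, so the width is 4.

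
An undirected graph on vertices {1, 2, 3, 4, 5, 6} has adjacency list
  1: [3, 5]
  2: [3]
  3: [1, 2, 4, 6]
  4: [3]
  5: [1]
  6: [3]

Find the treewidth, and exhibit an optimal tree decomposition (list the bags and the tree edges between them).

Each bag holds 2 vertices, so the decomposition has width 1, which upper-bounds the treewidth. Any graph with an edge has treewidth ≥ 1, and G has the edge 4–3. Hence tw(G) = 1 exactly.

Treewidth 1.
Bags: B1 = {3, 4}  B2 = {2, 3}  B3 = {3, 6}  B4 = {1, 3}  B5 = {1, 5}
Tree: B1–B2, B2–B3, B3–B4, B4–B5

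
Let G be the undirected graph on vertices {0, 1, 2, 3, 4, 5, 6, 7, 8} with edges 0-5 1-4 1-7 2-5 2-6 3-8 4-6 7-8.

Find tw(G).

1

A width-1 tree decomposition is:
Bags: B1 = {3, 8}  B2 = {7, 8}  B3 = {1, 7}  B4 = {1, 4}  B5 = {4, 6}  B6 = {2, 6}  B7 = {2, 5}  B8 = {0, 5}
Tree: B1–B2, B2–B3, B3–B4, B4–B5, B5–B6, B6–B7, B7–B8
Each bag holds 2 vertices, so the decomposition has width 1, which upper-bounds the treewidth. Since G has at least one edge (e.g. 3–8), it is not an edgeless graph, so tw(G) ≥ 1. Therefore the treewidth is 1.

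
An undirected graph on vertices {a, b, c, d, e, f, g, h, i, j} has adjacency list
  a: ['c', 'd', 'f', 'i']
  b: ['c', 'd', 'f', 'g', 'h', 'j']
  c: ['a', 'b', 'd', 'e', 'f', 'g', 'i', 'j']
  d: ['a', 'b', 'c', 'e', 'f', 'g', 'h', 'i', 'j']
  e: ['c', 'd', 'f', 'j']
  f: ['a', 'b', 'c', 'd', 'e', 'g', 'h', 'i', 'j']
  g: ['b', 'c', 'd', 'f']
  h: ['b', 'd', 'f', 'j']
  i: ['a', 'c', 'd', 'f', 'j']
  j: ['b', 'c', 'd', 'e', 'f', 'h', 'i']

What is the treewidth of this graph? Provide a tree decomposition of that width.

Treewidth 4.
One such decomposition:
Bags: B1 = {c, d, f, i, j}  B2 = {b, c, d, f, j}  B3 = {b, d, f, h, j}  B4 = {c, d, e, f, j}  B5 = {b, c, d, f, g}  B6 = {a, c, d, f, i}
Tree: B1–B2, B2–B3, B1–B4, B2–B5, B1–B6

Every bag has size at most 5, so the width is 5 − 1 = 4 and tw(G) ≤ 4. On the other hand G contains the 5-clique {b, d, f, h, j}. A clique must lie in a single bag of any decomposition, so no decomposition can have width below 4. Therefore the treewidth is 4.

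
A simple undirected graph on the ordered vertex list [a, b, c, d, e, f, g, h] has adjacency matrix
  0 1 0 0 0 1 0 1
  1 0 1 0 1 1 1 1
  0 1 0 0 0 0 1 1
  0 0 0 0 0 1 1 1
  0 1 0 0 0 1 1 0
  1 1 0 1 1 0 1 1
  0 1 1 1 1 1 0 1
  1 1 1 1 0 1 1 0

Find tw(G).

3

A width-3 tree decomposition is:
Bags: B1 = {d, f, g, h}  B2 = {b, f, g, h}  B3 = {b, e, f, g}  B4 = {a, b, f, h}  B5 = {b, c, g, h}
Tree: B1–B2, B2–B3, B2–B4, B2–B5
Each bag holds 4 vertices, so the decomposition has width 3, which upper-bounds the treewidth. On the other hand G contains the 4-clique {b, c, g, h}. A clique must lie in a single bag of any decomposition, so no decomposition can have width below 3. Hence tw(G) = 3 exactly.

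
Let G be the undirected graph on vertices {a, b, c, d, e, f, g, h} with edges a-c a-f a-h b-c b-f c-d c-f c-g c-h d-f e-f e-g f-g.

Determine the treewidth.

2

A width-2 tree decomposition is:
Bags: B1 = {c, f, g}  B2 = {a, c, f}  B3 = {c, d, f}  B4 = {b, c, f}  B5 = {e, f, g}  B6 = {a, c, h}
Tree: B1–B2, B1–B3, B3–B4, B1–B5, B2–B6
Every bag has size at most 3, so the width is 3 − 1 = 2 and tw(G) ≤ 2. For the lower bound, the 3 vertices {a, c, h} are pairwise adjacent, and any tree decomposition puts a clique entirely inside one bag — forcing width ≥ 2. Therefore the treewidth is 2.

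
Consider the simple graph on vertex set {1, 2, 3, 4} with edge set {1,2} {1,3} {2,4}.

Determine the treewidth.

A width-1 tree decomposition is:
Bags: B1 = {1, 3}  B2 = {1, 2}  B3 = {2, 4}
Tree: B1–B2, B2–B3
The largest bag has 2 vertices, giving width 1; this decomposition certifies tw(G) ≤ 1. Since G has at least one edge (e.g. 3–1), it is not an edgeless graph, so tw(G) ≥ 1. Combining the bounds, tw(G) = 1.

1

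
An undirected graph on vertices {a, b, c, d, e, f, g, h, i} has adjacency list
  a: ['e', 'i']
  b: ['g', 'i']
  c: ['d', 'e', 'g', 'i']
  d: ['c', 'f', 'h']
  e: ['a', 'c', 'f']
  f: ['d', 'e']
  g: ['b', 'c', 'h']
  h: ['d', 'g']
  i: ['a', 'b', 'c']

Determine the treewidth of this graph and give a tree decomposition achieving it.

Treewidth 3.
Bags: B1 = {b, g, h, i}  B2 = {c, g, h, i}  B3 = {c, d, h, i}  B4 = {a, c, d, i}  B5 = {a, c, d, e}  B6 = {a, d, e, f}
Tree: B1–B2, B2–B3, B3–B4, B4–B5, B5–B6

Every bag has size at most 4, so the width is 4 − 1 = 3 and tw(G) ≤ 3. For the lower bound: the 4 vertex sets {b,g,h}, {i}, {c}, {a,d,e,f} are disjoint, each induces a connected subgraph, and every pair is joined by at least one edge of G. Contracting each set to a single vertex therefore yields K_{4} as a minor, and since treewidth is minor-monotone, tw(G) ≥ tw(K_{4}) = 3. Combining the bounds, tw(G) = 3.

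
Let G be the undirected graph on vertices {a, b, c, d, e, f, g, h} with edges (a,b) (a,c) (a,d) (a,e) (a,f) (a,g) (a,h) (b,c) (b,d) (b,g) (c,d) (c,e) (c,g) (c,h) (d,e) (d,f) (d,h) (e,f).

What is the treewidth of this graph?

A width-3 tree decomposition is:
Bags: B1 = {a, b, c, d}  B2 = {a, c, d, e}  B3 = {a, b, c, g}  B4 = {a, d, e, f}  B5 = {a, c, d, h}
Tree: B1–B2, B1–B3, B2–B4, B1–B5
Each bag holds 4 vertices, so the decomposition has width 3, which upper-bounds the treewidth. Conversely, {a, c, d, e} is a clique of size 4, and the vertices of any clique must share a bag in every tree decomposition; so some bag has ≥ 4 vertices and tw(G) ≥ 3. The upper and lower bounds meet at 3, so that is the treewidth.

3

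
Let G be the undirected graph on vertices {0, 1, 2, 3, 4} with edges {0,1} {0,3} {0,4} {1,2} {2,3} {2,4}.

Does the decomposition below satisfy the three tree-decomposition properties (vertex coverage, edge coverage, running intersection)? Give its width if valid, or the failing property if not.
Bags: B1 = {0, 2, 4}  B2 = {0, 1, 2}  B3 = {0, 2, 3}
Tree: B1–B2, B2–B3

Checking the three conditions: (i) the bags cover all of {0, 1, 2, 3, 4}; (ii) for each edge, some bag contains both endpoints; (iii) the bags containing any fixed vertex form a subtree. All hold, so the decomposition is valid with width 3 − 1 = 2.

Yes; width 2.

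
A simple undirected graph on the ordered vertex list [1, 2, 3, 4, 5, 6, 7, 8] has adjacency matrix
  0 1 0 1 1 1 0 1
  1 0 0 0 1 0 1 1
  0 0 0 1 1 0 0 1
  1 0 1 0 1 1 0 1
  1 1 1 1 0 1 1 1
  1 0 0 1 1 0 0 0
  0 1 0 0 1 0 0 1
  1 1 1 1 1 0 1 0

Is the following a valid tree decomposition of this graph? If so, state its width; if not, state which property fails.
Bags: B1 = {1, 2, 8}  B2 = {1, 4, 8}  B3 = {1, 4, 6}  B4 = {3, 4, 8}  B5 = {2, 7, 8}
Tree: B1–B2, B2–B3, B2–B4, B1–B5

No — vertex 5 appears in no bag.

A tree decomposition must satisfy three properties: every vertex lies in some bag; for every edge, both endpoints lie together in some bag; and for every vertex, the bags containing it form a connected subtree. Here vertex 5 appears in no bag, so the decomposition is invalid.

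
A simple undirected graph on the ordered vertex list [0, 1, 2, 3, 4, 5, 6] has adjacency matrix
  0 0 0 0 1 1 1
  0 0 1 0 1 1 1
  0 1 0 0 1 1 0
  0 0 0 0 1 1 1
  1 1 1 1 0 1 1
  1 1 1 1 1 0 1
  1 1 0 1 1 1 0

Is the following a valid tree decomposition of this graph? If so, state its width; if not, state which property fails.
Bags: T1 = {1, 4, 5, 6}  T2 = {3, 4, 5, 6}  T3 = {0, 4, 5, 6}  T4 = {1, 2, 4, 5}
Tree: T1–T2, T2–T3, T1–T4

Checking the three conditions: (i) the bags cover all of {0, 1, 2, 3, 4, 5, 6}; (ii) for each edge, some bag contains both endpoints; (iii) the bags containing any fixed vertex form a subtree. All hold, so the decomposition is valid with width 4 − 1 = 3.

Yes; width 3.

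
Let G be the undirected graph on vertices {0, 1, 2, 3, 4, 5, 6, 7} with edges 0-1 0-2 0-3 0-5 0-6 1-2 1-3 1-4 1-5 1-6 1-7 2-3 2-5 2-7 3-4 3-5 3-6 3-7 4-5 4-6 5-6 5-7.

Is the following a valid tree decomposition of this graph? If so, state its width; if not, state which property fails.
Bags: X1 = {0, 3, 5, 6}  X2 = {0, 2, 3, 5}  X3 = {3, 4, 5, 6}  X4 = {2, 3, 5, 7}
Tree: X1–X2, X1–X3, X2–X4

A tree decomposition must satisfy three properties: every vertex lies in some bag; for every edge, both endpoints lie together in some bag; and for every vertex, the bags containing it form a connected subtree. Here vertex 1 appears in no bag, so the decomposition is invalid.

No — vertex 1 appears in no bag.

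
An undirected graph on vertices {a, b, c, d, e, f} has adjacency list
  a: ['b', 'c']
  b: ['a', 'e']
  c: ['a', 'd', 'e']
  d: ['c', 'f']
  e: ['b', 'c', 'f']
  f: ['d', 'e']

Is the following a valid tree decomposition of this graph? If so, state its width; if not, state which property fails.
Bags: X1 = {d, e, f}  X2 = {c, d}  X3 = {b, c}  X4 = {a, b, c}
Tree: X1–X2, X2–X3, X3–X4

A tree decomposition must satisfy three properties: every vertex lies in some bag; for every edge, both endpoints lie together in some bag; and for every vertex, the bags containing it form a connected subtree. Here edge (e,c) lies in no bag, so the decomposition is invalid.

No — edge (e,c) lies in no bag.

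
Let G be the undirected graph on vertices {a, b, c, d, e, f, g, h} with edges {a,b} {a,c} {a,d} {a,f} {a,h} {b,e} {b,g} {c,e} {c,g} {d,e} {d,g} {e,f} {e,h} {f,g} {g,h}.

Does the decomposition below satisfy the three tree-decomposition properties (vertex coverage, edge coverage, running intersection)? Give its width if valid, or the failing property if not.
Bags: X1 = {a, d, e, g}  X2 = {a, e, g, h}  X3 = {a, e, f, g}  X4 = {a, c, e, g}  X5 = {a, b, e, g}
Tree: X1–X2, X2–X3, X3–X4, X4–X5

Yes; width 3.

Checking the three conditions: (i) the bags cover all of {a, b, c, d, e, f, g, h}; (ii) for each edge, some bag contains both endpoints; (iii) the bags containing any fixed vertex form a subtree. All hold, so the decomposition is valid with width 4 − 1 = 3.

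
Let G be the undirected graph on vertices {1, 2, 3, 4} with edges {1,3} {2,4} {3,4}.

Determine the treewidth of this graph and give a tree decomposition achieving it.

Treewidth 1.
One such decomposition:
Bags: B1 = {2, 4}  B2 = {3, 4}  B3 = {1, 3}
Tree: B1–B2, B2–B3

Every bag has size at most 2, so the width is 2 − 1 = 1 and tw(G) ≤ 1. Since G has at least one edge (e.g. 2–4), it is not an edgeless graph, so tw(G) ≥ 1. Hence tw(G) = 1 exactly.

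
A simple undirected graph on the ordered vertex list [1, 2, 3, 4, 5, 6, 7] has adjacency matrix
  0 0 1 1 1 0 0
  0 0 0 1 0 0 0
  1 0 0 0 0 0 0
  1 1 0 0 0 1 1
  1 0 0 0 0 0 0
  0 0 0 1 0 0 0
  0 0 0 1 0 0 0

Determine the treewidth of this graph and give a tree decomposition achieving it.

Every bag has size at most 2, so the width is 2 − 1 = 1 and tw(G) ≤ 1. Since G has at least one edge (e.g. 1–4), it is not an edgeless graph, so tw(G) ≥ 1. Combining the bounds, tw(G) = 1.

Treewidth 1.
Bags: B1 = {1, 4}  B2 = {1, 3}  B3 = {4, 7}  B4 = {2, 4}  B5 = {4, 6}  B6 = {1, 5}
Tree: B1–B2, B1–B3, B3–B4, B3–B5, B1–B6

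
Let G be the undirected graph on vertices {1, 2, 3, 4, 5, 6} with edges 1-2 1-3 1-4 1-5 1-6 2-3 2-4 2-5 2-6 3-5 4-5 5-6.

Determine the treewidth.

A width-3 tree decomposition is:
Bags: B1 = {1, 2, 4, 5}  B2 = {1, 2, 3, 5}  B3 = {1, 2, 5, 6}
Tree: B1–B2, B1–B3
The largest bag has 4 vertices, giving width 3; this decomposition certifies tw(G) ≤ 3. On the other hand G contains the 4-clique {1, 2, 3, 5}. A clique must lie in a single bag of any decomposition, so no decomposition can have width below 3. Hence tw(G) = 3 exactly.

3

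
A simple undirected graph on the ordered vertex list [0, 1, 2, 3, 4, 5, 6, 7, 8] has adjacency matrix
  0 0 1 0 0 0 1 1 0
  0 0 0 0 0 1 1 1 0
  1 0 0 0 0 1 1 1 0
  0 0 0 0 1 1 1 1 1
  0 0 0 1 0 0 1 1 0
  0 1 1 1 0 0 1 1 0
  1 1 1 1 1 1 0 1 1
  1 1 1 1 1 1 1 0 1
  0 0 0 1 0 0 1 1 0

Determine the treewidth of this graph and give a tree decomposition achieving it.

Treewidth 3.
One such decomposition:
Bags: B1 = {2, 5, 6, 7}  B2 = {3, 5, 6, 7}  B3 = {3, 6, 7, 8}  B4 = {0, 2, 6, 7}  B5 = {1, 5, 6, 7}  B6 = {3, 4, 6, 7}
Tree: B1–B2, B2–B3, B1–B4, B1–B5, B2–B6

Every bag has size at most 4, so the width is 4 − 1 = 3 and tw(G) ≤ 3. On the other hand G contains the 4-clique {0, 2, 6, 7}. A clique must lie in a single bag of any decomposition, so no decomposition can have width below 3. The upper and lower bounds meet at 3, so that is the treewidth.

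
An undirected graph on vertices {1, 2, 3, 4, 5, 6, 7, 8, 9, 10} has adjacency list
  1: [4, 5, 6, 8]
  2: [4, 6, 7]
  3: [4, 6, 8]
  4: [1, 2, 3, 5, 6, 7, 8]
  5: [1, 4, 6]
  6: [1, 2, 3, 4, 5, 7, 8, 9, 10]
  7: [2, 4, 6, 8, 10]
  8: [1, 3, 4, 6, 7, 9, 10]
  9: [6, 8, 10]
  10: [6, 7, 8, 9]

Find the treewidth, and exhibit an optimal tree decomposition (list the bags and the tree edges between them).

Treewidth 3.
One such decomposition:
Bags: B1 = {1, 4, 5, 6}  B2 = {1, 4, 6, 8}  B3 = {4, 6, 7, 8}  B4 = {6, 7, 8, 10}  B5 = {2, 4, 6, 7}  B6 = {3, 4, 6, 8}  B7 = {6, 8, 9, 10}
Tree: B1–B2, B2–B3, B3–B4, B3–B5, B2–B6, B4–B7

The largest bag has 4 vertices, giving width 3; this decomposition certifies tw(G) ≤ 3. Conversely, {6, 8, 9, 10} is a clique of size 4, and the vertices of any clique must share a bag in every tree decomposition; so some bag has ≥ 4 vertices and tw(G) ≥ 3. The upper and lower bounds meet at 3, so that is the treewidth.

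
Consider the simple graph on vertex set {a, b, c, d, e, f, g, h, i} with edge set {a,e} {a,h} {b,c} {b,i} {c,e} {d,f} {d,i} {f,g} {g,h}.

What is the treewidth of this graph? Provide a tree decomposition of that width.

Every bag has size at most 3, so the width is 3 − 1 = 2 and tw(G) ≤ 2. Since d–i–b–c–e–a–h–g–f–d is a cycle in G, G is not acyclic. Forests are exactly the graphs of treewidth ≤ 1, so tw(G) ≥ 2. The upper and lower bounds meet at 2, so that is the treewidth.

Treewidth 2.
One optimal decomposition is:
Bags: B1 = {b, d, i}  B2 = {b, c, d}  B3 = {c, d, e}  B4 = {a, d, e}  B5 = {a, d, h}  B6 = {d, g, h}  B7 = {d, f, g}
Tree: B1–B2, B2–B3, B3–B4, B4–B5, B5–B6, B6–B7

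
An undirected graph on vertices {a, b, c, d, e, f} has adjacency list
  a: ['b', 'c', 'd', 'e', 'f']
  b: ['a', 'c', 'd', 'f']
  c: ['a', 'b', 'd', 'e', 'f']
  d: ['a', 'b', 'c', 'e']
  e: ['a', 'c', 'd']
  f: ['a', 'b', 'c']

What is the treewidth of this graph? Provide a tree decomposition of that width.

Treewidth 3.
One optimal decomposition is:
Bags: B1 = {a, b, c, d}  B2 = {a, c, d, e}  B3 = {a, b, c, f}
Tree: B1–B2, B1–B3

The largest bag has 4 vertices, giving width 3; this decomposition certifies tw(G) ≤ 3. On the other hand G contains the 4-clique {a, c, d, e}. A clique must lie in a single bag of any decomposition, so no decomposition can have width below 3. Hence tw(G) = 3 exactly.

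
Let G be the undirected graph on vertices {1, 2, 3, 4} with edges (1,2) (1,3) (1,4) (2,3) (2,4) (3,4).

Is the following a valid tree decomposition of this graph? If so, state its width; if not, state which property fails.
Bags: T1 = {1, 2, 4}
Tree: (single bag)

A tree decomposition must satisfy three properties: every vertex lies in some bag; for every edge, both endpoints lie together in some bag; and for every vertex, the bags containing it form a connected subtree. Here vertex 3 appears in no bag, so the decomposition is invalid.

No — vertex 3 appears in no bag.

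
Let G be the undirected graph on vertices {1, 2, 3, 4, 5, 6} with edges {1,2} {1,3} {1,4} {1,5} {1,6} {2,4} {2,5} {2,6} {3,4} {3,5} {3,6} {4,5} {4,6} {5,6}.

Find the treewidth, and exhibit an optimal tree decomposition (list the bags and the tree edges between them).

Treewidth 4.
One such decomposition:
Bags: B1 = {1, 2, 4, 5, 6}  B2 = {1, 3, 4, 5, 6}
Tree: B1–B2

Each bag holds 5 vertices, so the decomposition has width 4, which upper-bounds the treewidth. For the lower bound, the 5 vertices {1, 2, 4, 5, 6} are pairwise adjacent, and any tree decomposition puts a clique entirely inside one bag — forcing width ≥ 4. The upper and lower bounds meet at 4, so that is the treewidth.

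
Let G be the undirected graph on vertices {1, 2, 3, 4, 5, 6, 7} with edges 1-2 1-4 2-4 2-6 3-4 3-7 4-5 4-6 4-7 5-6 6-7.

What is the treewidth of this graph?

A width-2 tree decomposition is:
Bags: B1 = {4, 6, 7}  B2 = {2, 4, 6}  B3 = {1, 2, 4}  B4 = {4, 5, 6}  B5 = {3, 4, 7}
Tree: B1–B2, B2–B3, B1–B4, B1–B5
The largest bag has 3 vertices, giving width 2; this decomposition certifies tw(G) ≤ 2. On the other hand G contains the 3-clique {1, 2, 4}. A clique must lie in a single bag of any decomposition, so no decomposition can have width below 2. Hence tw(G) = 2 exactly.

2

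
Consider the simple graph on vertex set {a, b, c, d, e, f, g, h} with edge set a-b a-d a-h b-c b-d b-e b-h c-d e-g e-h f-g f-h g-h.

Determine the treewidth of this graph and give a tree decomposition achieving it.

Treewidth 2.
One such decomposition:
Bags: B1 = {b, c, d}  B2 = {a, b, d}  B3 = {a, b, h}  B4 = {b, e, h}  B5 = {e, g, h}  B6 = {f, g, h}
Tree: B1–B2, B2–B3, B3–B4, B4–B5, B5–B6

The largest bag has 3 vertices, giving width 2; this decomposition certifies tw(G) ≤ 2. For the lower bound, the 3 vertices {b, c, d} are pairwise adjacent, and any tree decomposition puts a clique entirely inside one bag — forcing width ≥ 2. Hence tw(G) = 2 exactly.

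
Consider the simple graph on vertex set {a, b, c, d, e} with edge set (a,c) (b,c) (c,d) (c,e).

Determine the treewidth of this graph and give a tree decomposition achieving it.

Treewidth 1.
Bags: B1 = {b, c}  B2 = {a, c}  B3 = {c, e}  B4 = {c, d}
Tree: B1–B2, B1–B3, B2–B4

Each bag holds 2 vertices, so the decomposition has width 1, which upper-bounds the treewidth. Since G has at least one edge (e.g. b–c), it is not an edgeless graph, so tw(G) ≥ 1. Therefore the treewidth is 1.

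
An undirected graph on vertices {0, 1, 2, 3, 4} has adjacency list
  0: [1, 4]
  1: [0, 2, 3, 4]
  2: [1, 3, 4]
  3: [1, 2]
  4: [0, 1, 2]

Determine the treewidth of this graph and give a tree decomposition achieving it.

Every bag has size at most 3, so the width is 3 − 1 = 2 and tw(G) ≤ 2. Conversely, {0, 1, 4} is a clique of size 3, and the vertices of any clique must share a bag in every tree decomposition; so some bag has ≥ 3 vertices and tw(G) ≥ 2. The upper and lower bounds meet at 2, so that is the treewidth.

Treewidth 2.
One such decomposition:
Bags: B1 = {1, 2, 3}  B2 = {1, 2, 4}  B3 = {0, 1, 4}
Tree: B1–B2, B2–B3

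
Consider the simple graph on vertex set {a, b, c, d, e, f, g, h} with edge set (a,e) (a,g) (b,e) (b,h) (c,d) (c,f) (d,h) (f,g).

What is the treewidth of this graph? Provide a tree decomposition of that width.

The largest bag has 3 vertices, giving width 2; this decomposition certifies tw(G) ≤ 2. The edges g–a–e–b–h–d–c–f–g form a cycle, so G is not a tree and its treewidth is at least 2. The upper and lower bounds meet at 2, so that is the treewidth.

Treewidth 2.
One such decomposition:
Bags: B1 = {a, e, g}  B2 = {b, e, g}  B3 = {b, g, h}  B4 = {d, g, h}  B5 = {c, d, g}  B6 = {c, f, g}
Tree: B1–B2, B2–B3, B3–B4, B4–B5, B5–B6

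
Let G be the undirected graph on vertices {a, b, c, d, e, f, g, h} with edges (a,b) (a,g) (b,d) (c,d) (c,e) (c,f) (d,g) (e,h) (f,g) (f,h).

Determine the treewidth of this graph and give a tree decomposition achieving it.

Treewidth 2.
One optimal decomposition is:
Bags: B1 = {a, b, g}  B2 = {b, d, g}  B3 = {d, f, g}  B4 = {c, d, f}  B5 = {c, f, h}  B6 = {c, e, h}
Tree: B1–B2, B2–B3, B3–B4, B4–B5, B5–B6

Each bag holds 3 vertices, so the decomposition has width 2, which upper-bounds the treewidth. Since a–b–d–g–a is a cycle in G, G is not acyclic. Forests are exactly the graphs of treewidth ≤ 1, so tw(G) ≥ 2. Therefore the treewidth is 2.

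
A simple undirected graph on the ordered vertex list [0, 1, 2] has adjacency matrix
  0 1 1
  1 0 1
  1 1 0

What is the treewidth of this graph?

A width-2 tree decomposition is:
Bags: B1 = {0, 1, 2}
Tree: (single bag)
With just one bag of size 3, the width is 3 − 1 = 2, so tw(G) ≤ 2. Conversely, {0, 1, 2} is a clique of size 3, and the vertices of any clique must share a bag in every tree decomposition; so some bag has ≥ 3 vertices and tw(G) ≥ 2. Therefore the treewidth is 2.

2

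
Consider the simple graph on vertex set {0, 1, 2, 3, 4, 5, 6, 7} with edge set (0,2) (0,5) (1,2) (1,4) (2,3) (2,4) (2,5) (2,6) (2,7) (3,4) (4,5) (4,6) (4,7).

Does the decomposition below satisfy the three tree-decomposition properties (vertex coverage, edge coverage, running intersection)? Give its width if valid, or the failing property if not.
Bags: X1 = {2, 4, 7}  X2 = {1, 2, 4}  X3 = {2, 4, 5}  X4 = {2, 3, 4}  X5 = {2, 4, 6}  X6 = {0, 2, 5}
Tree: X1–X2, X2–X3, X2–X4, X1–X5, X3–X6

Yes; width 2.

Every vertex of G appears in some bag (union = {0, 1, 2, 3, 4, 5, 6, 7}); every edge is covered by a bag; and for each vertex v the set of bags containing v is connected in the bag tree. The decomposition is therefore valid. The largest bag has 3 vertices, so the width is 2.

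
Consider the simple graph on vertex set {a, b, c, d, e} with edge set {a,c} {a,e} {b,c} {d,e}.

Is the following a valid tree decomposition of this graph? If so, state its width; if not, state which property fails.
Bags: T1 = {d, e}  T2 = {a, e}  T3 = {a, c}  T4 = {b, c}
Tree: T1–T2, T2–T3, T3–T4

Vertex coverage: the bags together contain {a, b, c, d, e}, the full vertex set. Edge coverage: each edge of G has both endpoints in at least one bag. Running intersection: for every vertex, the bags containing it form a connected subtree. All three properties hold, so this is a valid tree decomposition of width max|bag| − 1 = 1, and hence tw(G) ≤ 1.

Yes; width 1.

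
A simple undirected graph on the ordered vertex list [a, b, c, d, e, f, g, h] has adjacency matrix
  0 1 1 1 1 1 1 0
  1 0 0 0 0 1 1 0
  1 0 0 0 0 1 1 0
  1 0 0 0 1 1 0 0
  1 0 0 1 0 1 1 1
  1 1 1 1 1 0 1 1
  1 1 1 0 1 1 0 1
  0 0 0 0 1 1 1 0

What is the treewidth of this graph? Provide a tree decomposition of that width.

Treewidth 3.
One such decomposition:
Bags: B1 = {a, e, f, g}  B2 = {a, b, f, g}  B3 = {a, c, f, g}  B4 = {e, f, g, h}  B5 = {a, d, e, f}
Tree: B1–B2, B2–B3, B1–B4, B1–B5

Every bag has size at most 4, so the width is 4 − 1 = 3 and tw(G) ≤ 3. Conversely, {a, d, e, f} is a clique of size 4, and the vertices of any clique must share a bag in every tree decomposition; so some bag has ≥ 4 vertices and tw(G) ≥ 3. The upper and lower bounds meet at 3, so that is the treewidth.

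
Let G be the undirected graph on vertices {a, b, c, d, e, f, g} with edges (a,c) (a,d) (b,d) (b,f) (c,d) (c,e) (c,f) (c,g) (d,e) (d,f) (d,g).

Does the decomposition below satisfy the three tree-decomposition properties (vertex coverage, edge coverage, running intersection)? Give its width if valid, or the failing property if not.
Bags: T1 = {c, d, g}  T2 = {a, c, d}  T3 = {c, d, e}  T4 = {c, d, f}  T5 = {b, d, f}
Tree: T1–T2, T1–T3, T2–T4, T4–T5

Yes; width 2.

Checking the three conditions: (i) the bags cover all of {a, b, c, d, e, f, g}; (ii) for each edge, some bag contains both endpoints; (iii) the bags containing any fixed vertex form a subtree. All hold, so the decomposition is valid with width 3 − 1 = 2.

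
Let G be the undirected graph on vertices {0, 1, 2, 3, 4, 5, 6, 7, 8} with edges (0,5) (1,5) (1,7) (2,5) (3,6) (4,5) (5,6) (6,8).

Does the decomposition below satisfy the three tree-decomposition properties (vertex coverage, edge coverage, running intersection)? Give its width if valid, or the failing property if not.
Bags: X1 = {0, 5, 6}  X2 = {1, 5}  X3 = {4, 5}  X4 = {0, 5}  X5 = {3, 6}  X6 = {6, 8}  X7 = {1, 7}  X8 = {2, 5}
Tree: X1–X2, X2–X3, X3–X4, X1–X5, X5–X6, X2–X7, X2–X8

No — bags containing vertex 0 are not connected in the tree.

A tree decomposition must satisfy three properties: every vertex lies in some bag; for every edge, both endpoints lie together in some bag; and for every vertex, the bags containing it form a connected subtree. Here bags containing vertex 0 are not connected in the tree, so the decomposition is invalid.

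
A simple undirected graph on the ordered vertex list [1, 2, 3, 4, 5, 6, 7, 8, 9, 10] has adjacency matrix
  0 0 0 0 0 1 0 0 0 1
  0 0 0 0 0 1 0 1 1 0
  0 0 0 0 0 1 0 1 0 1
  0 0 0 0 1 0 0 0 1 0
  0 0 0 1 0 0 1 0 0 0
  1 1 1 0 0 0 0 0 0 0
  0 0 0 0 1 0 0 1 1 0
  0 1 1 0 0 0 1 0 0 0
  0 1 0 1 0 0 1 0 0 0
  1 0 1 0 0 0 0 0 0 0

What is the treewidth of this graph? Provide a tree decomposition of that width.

The largest bag has 3 vertices, giving width 2; this decomposition certifies tw(G) ≤ 2. Since 4–5–7–9–4 is a cycle in G, G is not acyclic. Forests are exactly the graphs of treewidth ≤ 1, so tw(G) ≥ 2. The upper and lower bounds meet at 2, so that is the treewidth.

Treewidth 2.
One optimal decomposition is:
Bags: B1 = {4, 5, 9}  B2 = {5, 7, 9}  B3 = {2, 7, 9}  B4 = {2, 7, 8}  B5 = {2, 6, 8}  B6 = {3, 6, 8}  B7 = {1, 3, 6}  B8 = {1, 3, 10}
Tree: B1–B2, B2–B3, B3–B4, B4–B5, B5–B6, B6–B7, B7–B8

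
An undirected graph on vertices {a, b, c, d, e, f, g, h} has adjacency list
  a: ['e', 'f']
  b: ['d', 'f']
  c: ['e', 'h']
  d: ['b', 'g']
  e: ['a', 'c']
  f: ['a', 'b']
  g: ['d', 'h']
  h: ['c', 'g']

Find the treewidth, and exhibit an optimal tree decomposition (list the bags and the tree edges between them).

Every bag has size at most 3, so the width is 3 − 1 = 2 and tw(G) ≤ 2. The edges d–g–h–c–e–a–f–b–d form a cycle, so G is not a tree and its treewidth is at least 2. Combining the bounds, tw(G) = 2.

Treewidth 2.
One such decomposition:
Bags: B1 = {d, g, h}  B2 = {c, d, h}  B3 = {c, d, e}  B4 = {a, d, e}  B5 = {a, d, f}  B6 = {b, d, f}
Tree: B1–B2, B2–B3, B3–B4, B4–B5, B5–B6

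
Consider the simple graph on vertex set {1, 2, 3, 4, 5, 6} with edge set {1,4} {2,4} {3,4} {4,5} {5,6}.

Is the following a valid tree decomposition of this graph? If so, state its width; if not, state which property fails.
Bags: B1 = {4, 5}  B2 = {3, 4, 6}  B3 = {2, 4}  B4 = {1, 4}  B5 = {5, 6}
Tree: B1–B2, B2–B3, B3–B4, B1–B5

A tree decomposition must satisfy three properties: every vertex lies in some bag; for every edge, both endpoints lie together in some bag; and for every vertex, the bags containing it form a connected subtree. Here bags containing vertex 6 are not connected in the tree, so the decomposition is invalid.

No — bags containing vertex 6 are not connected in the tree.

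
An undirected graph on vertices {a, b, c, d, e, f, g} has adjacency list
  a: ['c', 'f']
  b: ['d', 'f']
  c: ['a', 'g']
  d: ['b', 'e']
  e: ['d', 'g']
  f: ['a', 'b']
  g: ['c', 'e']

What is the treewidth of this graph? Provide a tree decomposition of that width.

Treewidth 2.
One optimal decomposition is:
Bags: B1 = {d, e, g}  B2 = {b, d, g}  B3 = {b, f, g}  B4 = {a, f, g}  B5 = {a, c, g}
Tree: B1–B2, B2–B3, B3–B4, B4–B5

The largest bag has 3 vertices, giving width 2; this decomposition certifies tw(G) ≤ 2. For the lower bound, G contains the cycle g–e–d–b–f–a–c–g, so G is not a forest; only forests have treewidth ≤ 1, hence tw(G) ≥ 2. Hence tw(G) = 2 exactly.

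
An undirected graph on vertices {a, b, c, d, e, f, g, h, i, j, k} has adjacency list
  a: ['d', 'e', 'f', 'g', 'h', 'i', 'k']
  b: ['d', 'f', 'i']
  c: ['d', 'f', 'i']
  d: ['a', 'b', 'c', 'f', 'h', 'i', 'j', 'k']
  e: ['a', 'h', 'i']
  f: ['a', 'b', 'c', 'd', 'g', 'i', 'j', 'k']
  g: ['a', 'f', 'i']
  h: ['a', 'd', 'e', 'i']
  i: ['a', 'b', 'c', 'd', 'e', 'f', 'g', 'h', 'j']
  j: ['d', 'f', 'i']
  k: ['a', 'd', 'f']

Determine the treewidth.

A width-3 tree decomposition is:
Bags: B1 = {b, d, f, i}  B2 = {a, d, f, i}  B3 = {a, d, f, k}  B4 = {a, f, g, i}  B5 = {a, d, h, i}  B6 = {c, d, f, i}  B7 = {d, f, i, j}  B8 = {a, e, h, i}
Tree: B1–B2, B2–B3, B2–B4, B2–B5, B1–B6, B2–B7, B5–B8
The largest bag has 4 vertices, giving width 3; this decomposition certifies tw(G) ≤ 3. For the lower bound, the 4 vertices {a, d, f, k} are pairwise adjacent, and any tree decomposition puts a clique entirely inside one bag — forcing width ≥ 3. The upper and lower bounds meet at 3, so that is the treewidth.

3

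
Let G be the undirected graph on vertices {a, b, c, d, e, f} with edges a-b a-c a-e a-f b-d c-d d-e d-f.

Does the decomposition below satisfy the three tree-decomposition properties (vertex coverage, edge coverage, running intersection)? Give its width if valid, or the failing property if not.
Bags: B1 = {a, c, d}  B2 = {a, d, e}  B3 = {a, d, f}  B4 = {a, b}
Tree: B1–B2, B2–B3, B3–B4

No — edge (d,b) lies in no bag.

A tree decomposition must satisfy three properties: every vertex lies in some bag; for every edge, both endpoints lie together in some bag; and for every vertex, the bags containing it form a connected subtree. Here edge (d,b) lies in no bag, so the decomposition is invalid.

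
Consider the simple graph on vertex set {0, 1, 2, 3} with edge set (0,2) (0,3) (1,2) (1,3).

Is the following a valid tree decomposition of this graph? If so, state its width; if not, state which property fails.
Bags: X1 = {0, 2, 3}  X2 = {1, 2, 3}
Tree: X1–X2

Vertex coverage: the bags together contain {0, 1, 2, 3}, the full vertex set. Edge coverage: each edge of G has both endpoints in at least one bag. Running intersection: for every vertex, the bags containing it form a connected subtree. All three properties hold, so this is a valid tree decomposition of width max|bag| − 1 = 2, and hence tw(G) ≤ 2.

Yes; width 2.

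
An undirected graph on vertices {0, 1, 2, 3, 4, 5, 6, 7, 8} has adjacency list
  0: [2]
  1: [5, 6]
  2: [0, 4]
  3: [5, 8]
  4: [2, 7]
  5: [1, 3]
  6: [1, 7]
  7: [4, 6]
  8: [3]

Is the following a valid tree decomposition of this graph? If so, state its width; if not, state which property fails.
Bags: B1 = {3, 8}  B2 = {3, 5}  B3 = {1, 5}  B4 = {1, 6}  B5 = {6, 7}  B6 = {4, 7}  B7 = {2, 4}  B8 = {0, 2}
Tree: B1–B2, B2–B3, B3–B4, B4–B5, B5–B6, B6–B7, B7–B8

Every vertex of G appears in some bag (union = {0, 1, 2, 3, 4, 5, 6, 7, 8}); every edge is covered by a bag; and for each vertex v the set of bags containing v is connected in the bag tree. The decomposition is therefore valid. The largest bag has 2 vertices, so the width is 1.

Yes; width 1.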